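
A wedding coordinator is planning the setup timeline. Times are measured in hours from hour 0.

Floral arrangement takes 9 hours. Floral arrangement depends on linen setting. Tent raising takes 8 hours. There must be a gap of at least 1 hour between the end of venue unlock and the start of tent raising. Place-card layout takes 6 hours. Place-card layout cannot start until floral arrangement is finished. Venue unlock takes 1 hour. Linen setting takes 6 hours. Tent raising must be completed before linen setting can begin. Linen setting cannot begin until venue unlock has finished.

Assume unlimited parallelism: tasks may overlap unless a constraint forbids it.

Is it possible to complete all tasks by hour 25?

Venue unlock can start immediately at hour 0; it finishes at hour 1.
After venue unlock (finishes hour 1, plus 1-hour gap → hour 2), tent raising can start at hour 2 and finishes at hour 10.
Linen setting cannot start until tent raising (finishes hour 10); venue unlock (finishes hour 1). The controlling bound is hour 10, so linen setting finishes at 10 + 6 = hour 16.
Floral arrangement cannot begin until linen setting (finishes hour 16). It runs from hour 16 to 16 + 9 = hour 25.
Place-card layout waits on floral arrangement (finishes hour 25), so it starts at hour 25 and finishes at 25 + 6 = hour 31.
The earliest everything can be done is hour 31, which is after the deadline of 25, so it is not possible.

No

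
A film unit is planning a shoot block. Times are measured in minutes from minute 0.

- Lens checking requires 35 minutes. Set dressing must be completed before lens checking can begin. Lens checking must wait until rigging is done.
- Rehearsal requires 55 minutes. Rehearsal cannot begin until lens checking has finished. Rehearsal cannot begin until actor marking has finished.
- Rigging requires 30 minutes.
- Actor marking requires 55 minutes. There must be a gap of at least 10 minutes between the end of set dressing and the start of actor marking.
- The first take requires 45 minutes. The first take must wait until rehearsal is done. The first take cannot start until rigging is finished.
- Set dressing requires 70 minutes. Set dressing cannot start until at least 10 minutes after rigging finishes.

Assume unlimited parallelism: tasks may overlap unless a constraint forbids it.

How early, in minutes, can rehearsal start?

175

Rigging can start immediately at minute 0; it finishes at minute 30.
After rigging (finishes minute 30, plus 10-minute gap → minute 40), set dressing can start at minute 40 and finishes at minute 110.
Actor marking cannot begin until set dressing (finishes minute 110, plus 10-minute gap → minute 120). It runs from minute 120 to 120 + 55 = minute 175.
Lens checking has to wait for set dressing (finishes minute 110); rigging (finishes minute 30). The latest of these is minute 110, so lens checking runs minute 110 to 110 + 35 = minute 145.
Rehearsal waits on lens checking (finishes minute 145); actor marking (finishes minute 175). The latest of these is minute 175, which is the earliest rehearsal can start.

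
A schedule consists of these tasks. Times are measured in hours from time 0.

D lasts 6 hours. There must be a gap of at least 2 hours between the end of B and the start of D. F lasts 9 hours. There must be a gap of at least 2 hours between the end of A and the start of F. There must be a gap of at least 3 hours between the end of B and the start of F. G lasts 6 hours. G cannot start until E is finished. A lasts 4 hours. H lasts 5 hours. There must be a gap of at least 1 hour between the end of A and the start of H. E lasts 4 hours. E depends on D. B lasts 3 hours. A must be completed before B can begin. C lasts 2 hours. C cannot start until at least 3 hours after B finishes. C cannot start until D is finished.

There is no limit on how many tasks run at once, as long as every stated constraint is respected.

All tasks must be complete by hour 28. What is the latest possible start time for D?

12

C must finish by hour 28; it takes 2 hours, so it must start by 28 − 2 = hour 26.
To finish by hour 28, G (duration 6) must start no later than hour 22.
E feeds into G (must start by hour 22); so E must finish by hour 22 and therefore start by hour 18.
D feeds C (must start by hour 26); E (must start by hour 18). Taking the minimum, D must finish by hour 18 and start by 18 − 6 = hour 12.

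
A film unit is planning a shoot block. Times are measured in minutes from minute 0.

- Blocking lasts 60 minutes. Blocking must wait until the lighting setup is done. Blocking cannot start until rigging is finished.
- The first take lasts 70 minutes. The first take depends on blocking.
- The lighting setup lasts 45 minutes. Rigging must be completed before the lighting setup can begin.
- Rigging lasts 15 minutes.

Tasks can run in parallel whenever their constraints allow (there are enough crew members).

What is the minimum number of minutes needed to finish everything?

190

Nothing blocks rigging, so it runs from minute 0 to minute 15.
The lighting setup waits on rigging (finishes minute 15), so it starts at minute 15 and finishes at 15 + 45 = minute 60.
For blocking: the lighting setup (finishes minute 60); rigging (finishes minute 15). Taking the maximum gives a start of minute 60, and it finishes at 60 + 60 = minute 120.
After blocking (finishes minute 120), the first take can start at minute 120 and finishes at minute 190.
All tasks are finished once the last one completes. Finish times: Rigging at 15, The lighting setup at 60, Blocking at 120, The first take at 190. The latest is minute 190.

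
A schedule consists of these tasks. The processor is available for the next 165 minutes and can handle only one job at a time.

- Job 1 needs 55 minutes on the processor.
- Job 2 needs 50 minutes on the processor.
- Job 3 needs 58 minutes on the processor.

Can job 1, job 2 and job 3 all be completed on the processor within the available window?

Yes

Running back to back, the jobs need 55 + 50 + 58 = 163 minutes on the processor.
Since 163 ≤ 165, they fit within the window.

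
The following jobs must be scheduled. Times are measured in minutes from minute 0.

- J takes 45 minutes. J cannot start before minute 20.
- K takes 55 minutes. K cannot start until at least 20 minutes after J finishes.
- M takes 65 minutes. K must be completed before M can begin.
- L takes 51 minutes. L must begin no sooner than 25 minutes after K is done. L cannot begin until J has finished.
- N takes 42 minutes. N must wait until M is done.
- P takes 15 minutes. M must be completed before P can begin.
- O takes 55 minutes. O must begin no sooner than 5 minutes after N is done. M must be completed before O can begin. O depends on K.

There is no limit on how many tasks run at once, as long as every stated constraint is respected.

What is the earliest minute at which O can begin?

252

J waits on its own release at minute 20, so it starts at minute 20 and finishes at 20 + 45 = minute 65.
K cannot begin until J (finishes minute 65, plus 20-minute gap → minute 85). It runs from minute 85 to 85 + 55 = minute 140.
After K (finishes minute 140), M can start at minute 140 and finishes at minute 205.
After M (finishes minute 205), N can start at minute 205 and finishes at minute 247.
O waits on N (finishes minute 247, plus 5-minute gap → minute 252); M (finishes minute 205); K (finishes minute 140). The latest of these is minute 252, which is the earliest O can start.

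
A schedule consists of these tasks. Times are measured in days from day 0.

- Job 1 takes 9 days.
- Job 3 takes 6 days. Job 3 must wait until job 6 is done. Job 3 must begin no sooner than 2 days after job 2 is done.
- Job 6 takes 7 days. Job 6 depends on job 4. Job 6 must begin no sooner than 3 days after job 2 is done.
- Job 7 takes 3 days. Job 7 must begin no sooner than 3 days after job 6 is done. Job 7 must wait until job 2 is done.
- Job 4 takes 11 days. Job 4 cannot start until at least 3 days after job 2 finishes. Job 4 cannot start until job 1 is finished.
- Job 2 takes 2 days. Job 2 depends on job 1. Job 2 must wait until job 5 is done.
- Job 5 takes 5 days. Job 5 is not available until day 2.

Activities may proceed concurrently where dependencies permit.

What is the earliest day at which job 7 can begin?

Job 5 cannot begin until its own release at day 2. It runs from day 2 to 2 + 5 = day 7.
Job 1 can start immediately at day 0; it finishes at day 9.
Job 2 cannot start until job 1 (finishes day 9); job 5 (finishes day 7). The controlling bound is day 9, so job 2 finishes at 9 + 2 = day 11.
Job 4 cannot start until job 2 (finishes day 11, plus 3-day gap → day 14); job 1 (finishes day 9). The controlling bound is day 14, so job 4 finishes at 14 + 11 = day 25.
Job 6 cannot start until job 4 (finishes day 25); job 2 (finishes day 11, plus 3-day gap → day 14). The controlling bound is day 25, so job 6 finishes at 25 + 7 = day 32.
Job 7 waits on job 6 (finishes day 32, plus 3-day gap → day 35); job 2 (finishes day 11). The latest of these is day 35, which is the earliest job 7 can start.

35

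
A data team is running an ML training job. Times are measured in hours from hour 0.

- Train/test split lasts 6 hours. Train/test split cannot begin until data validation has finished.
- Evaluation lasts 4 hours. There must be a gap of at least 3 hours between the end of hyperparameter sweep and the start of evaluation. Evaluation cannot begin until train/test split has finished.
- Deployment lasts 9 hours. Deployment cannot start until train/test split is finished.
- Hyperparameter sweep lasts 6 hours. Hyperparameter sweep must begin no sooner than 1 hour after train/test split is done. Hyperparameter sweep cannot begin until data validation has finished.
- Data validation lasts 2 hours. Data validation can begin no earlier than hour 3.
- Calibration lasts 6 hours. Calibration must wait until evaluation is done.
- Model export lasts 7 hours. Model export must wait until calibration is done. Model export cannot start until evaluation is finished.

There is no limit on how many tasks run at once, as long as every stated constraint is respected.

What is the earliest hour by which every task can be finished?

38

Data validation waits on its own release at hour 3, so it starts at hour 3 and finishes at 3 + 2 = hour 5.
After data validation (finishes hour 5), train/test split can start at hour 5 and finishes at hour 11.
Deployment cannot begin until train/test split (finishes hour 11). It runs from hour 11 to 11 + 9 = hour 20.
Hyperparameter sweep has to wait for train/test split (finishes hour 11, plus 1-hour gap → hour 12); data validation (finishes hour 5). The latest of these is hour 12, so hyperparameter sweep runs hour 12 to 12 + 6 = hour 18.
For evaluation: hyperparameter sweep (finishes hour 18, plus 3-hour gap → hour 21); train/test split (finishes hour 11). Taking the maximum gives a start of hour 21, and it finishes at 21 + 4 = hour 25.
Calibration waits on evaluation (finishes hour 25), so it starts at hour 25 and finishes at 25 + 6 = hour 31.
Model export has to wait for calibration (finishes hour 31); evaluation (finishes hour 25). The latest of these is hour 31, so model export runs hour 31 to 31 + 7 = hour 38.
All tasks are finished once the last one completes. Finish times: Data validation at 5, Train/test split at 11, Hyperparameter sweep at 18, Evaluation at 25, Calibration at 31, Model export at 38, Deployment at 20. The latest is hour 38.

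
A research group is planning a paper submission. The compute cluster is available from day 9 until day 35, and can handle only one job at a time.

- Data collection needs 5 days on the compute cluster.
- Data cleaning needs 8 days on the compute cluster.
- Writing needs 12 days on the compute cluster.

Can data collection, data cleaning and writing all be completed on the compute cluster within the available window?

The compute cluster window is 35 − 9 = 26 days.
Running back to back, the jobs need 5 + 8 + 12 = 25 days on the compute cluster.
Since 25 ≤ 26, they fit within the window.

Yes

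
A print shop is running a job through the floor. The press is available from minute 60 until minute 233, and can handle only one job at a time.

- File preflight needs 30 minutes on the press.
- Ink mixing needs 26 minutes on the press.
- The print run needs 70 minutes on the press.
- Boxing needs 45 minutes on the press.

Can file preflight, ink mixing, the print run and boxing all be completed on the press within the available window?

Yes

The press window is 233 − 60 = 173 minutes.
Running back to back, the jobs need 30 + 26 + 70 + 45 = 171 minutes on the press.
Since 171 ≤ 173, they fit within the window.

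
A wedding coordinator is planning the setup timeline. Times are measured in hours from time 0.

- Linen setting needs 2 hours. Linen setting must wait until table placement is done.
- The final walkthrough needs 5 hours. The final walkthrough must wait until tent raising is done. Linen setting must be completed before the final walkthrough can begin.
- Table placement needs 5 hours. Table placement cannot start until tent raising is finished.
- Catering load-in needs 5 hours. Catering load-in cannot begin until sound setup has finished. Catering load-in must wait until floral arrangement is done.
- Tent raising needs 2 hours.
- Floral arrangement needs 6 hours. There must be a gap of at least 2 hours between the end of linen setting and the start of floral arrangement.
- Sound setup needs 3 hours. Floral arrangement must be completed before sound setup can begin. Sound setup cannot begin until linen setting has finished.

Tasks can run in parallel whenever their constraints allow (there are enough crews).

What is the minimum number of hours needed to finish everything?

25

Tent raising can start immediately at hour 0; it finishes at hour 2.
Table placement cannot begin until tent raising (finishes hour 2). It runs from hour 2 to 2 + 5 = hour 7.
Linen setting cannot begin until table placement (finishes hour 7). It runs from hour 7 to 7 + 2 = hour 9.
The final walkthrough has to wait for tent raising (finishes hour 2); linen setting (finishes hour 9). The latest of these is hour 9, so the final walkthrough runs hour 9 to 9 + 5 = hour 14.
Floral arrangement waits on linen setting (finishes hour 9, plus 2-hour gap → hour 11), so it starts at hour 11 and finishes at 11 + 6 = hour 17.
Sound setup cannot start until floral arrangement (finishes hour 17); linen setting (finishes hour 9). The controlling bound is hour 17, so sound setup finishes at 17 + 3 = hour 20.
Catering load-in has to wait for sound setup (finishes hour 20); floral arrangement (finishes hour 17). The latest of these is hour 20, so catering load-in runs hour 20 to 20 + 5 = hour 25.
All tasks are finished once the last one completes. Finish times: Tent raising at 2, Table placement at 7, Linen setting at 9, Floral arrangement at 17, Sound setup at 20, Catering load-in at 25, The final walkthrough at 14. The latest is hour 25.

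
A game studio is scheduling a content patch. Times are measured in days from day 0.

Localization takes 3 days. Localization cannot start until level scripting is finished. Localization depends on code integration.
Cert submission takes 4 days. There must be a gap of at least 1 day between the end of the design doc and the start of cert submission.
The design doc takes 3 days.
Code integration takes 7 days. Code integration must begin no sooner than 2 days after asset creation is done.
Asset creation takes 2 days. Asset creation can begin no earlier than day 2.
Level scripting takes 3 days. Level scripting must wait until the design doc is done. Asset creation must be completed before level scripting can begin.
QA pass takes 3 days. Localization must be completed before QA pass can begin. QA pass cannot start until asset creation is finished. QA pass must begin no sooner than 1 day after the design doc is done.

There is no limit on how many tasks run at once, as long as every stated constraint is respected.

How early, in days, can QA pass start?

16

Asset creation cannot begin until its own release at day 2. It runs from day 2 to 2 + 2 = day 4.
Code integration cannot begin until asset creation (finishes day 4, plus 2-day gap → day 6). It runs from day 6 to 6 + 7 = day 13.
Nothing blocks the design doc, so it runs from day 0 to day 3.
Level scripting cannot start until the design doc (finishes day 3); asset creation (finishes day 4). The controlling bound is day 4, so level scripting finishes at 4 + 3 = day 7.
Localization has to wait for level scripting (finishes day 7); code integration (finishes day 13). The latest of these is day 13, so localization runs day 13 to 13 + 3 = day 16.
QA pass waits on localization (finishes day 16); asset creation (finishes day 4); the design doc (finishes day 3, plus 1-day gap → day 4). The latest of these is day 16, which is the earliest QA pass can start.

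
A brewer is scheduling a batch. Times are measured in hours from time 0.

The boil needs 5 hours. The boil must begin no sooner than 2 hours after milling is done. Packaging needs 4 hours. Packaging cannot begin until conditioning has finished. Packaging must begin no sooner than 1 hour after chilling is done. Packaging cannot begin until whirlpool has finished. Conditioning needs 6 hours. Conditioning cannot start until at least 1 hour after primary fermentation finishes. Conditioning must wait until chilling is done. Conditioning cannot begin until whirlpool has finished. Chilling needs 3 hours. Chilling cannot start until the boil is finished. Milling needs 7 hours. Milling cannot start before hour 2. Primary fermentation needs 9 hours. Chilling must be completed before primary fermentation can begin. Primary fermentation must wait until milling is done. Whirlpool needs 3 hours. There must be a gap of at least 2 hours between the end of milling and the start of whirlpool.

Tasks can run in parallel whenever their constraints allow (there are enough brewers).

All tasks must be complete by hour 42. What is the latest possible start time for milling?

5

To finish by hour 42, packaging (duration 4) must start no later than hour 38.
Conditioning must finish before packaging (must start by hour 38). With a 6-hour duration, conditioning must start by 38 − 6 = hour 32.
Primary fermentation has to be done before conditioning (must start by hour 32, minus 1-hour gap → hour 31). That means finishing by hour 31, i.e. starting by 31 − 9 = hour 22.
Chilling must finish in time for primary fermentation (must start by hour 22); conditioning (must start by hour 32); packaging (must start by hour 38, minus 1-hour gap → hour 37). The tightest is hour 22, so chilling must start by 22 − 3 = hour 19.
The boil must finish before chilling (must start by hour 19). With a 5-hour duration, the boil must start by 19 − 5 = hour 14.
For whirlpool: conditioning (must start by hour 32); packaging (must start by hour 38). The most restrictive is hour 32; with a 3-hour duration, whirlpool must start by hour 29.
Milling must finish in time for the boil (must start by hour 14, minus 2-hour gap → hour 12); whirlpool (must start by hour 29, minus 2-hour gap → hour 27); primary fermentation (must start by hour 22). The tightest is hour 12, so milling must start by 12 − 7 = hour 5.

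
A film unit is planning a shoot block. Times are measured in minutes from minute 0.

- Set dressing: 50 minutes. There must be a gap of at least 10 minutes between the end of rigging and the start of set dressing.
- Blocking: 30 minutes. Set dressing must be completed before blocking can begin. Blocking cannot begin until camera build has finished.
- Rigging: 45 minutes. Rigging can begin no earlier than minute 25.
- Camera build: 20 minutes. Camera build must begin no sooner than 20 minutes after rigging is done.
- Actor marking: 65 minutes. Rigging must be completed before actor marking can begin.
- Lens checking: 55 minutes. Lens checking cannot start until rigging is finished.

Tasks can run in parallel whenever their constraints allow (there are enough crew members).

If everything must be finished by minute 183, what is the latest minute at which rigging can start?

48

To finish by minute 183, blocking (duration 30) must start no later than minute 153.
Set dressing has to be done before blocking (must start by minute 153). That means finishing by minute 153, i.e. starting by 153 − 50 = minute 103.
Camera build has to be done before blocking (must start by minute 153). That means finishing by minute 153, i.e. starting by 153 − 20 = minute 133.
To finish by minute 183, lens checking (duration 55) must start no later than minute 128.
Actor marking must finish by minute 183; it takes 65 minutes, so it must start by 183 − 65 = minute 118.
Rigging feeds set dressing (must start by minute 103, minus 10-minute gap → minute 93); camera build (must start by minute 133, minus 20-minute gap → minute 113); lens checking (must start by minute 128); actor marking (must start by minute 118). Taking the minimum, rigging must finish by minute 93 and start by 93 − 45 = minute 48.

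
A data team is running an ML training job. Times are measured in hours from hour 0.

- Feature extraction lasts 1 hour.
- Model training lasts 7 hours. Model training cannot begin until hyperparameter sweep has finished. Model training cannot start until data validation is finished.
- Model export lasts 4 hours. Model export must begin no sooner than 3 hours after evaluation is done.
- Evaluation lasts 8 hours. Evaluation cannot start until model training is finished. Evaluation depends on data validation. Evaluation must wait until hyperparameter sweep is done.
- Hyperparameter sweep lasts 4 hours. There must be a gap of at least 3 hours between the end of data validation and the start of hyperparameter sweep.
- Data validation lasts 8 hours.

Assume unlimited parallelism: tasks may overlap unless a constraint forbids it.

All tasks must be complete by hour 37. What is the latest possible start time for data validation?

0

Nothing follows model export; the deadline of hour 37 is its only limit. It must start by 37 − 4 = hour 33.
Evaluation has to be done before model export (must start by hour 33, minus 3-hour gap → hour 30). That means finishing by hour 30, i.e. starting by 30 − 8 = hour 22.
Model training has to be done before evaluation (must start by hour 22). That means finishing by hour 22, i.e. starting by 22 − 7 = hour 15.
Hyperparameter sweep has several dependents: model training (must start by hour 15); evaluation (must start by hour 22). The earliest of those limits is hour 15, so hyperparameter sweep must start by 15 − 4 = hour 11.
Data validation feeds hyperparameter sweep (must start by hour 11, minus 3-hour gap → hour 8); model training (must start by hour 15); evaluation (must start by hour 22). Taking the minimum, data validation must finish by hour 8 and start by 8 − 8 = hour 0.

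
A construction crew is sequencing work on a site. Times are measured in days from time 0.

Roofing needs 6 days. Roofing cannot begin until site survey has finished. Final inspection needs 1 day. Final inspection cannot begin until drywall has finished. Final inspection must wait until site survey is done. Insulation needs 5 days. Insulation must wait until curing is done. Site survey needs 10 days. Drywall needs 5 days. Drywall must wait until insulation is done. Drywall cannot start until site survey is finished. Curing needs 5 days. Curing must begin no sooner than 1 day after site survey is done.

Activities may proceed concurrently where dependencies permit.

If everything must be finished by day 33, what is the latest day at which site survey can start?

6

Final inspection has no dependents, so it just needs to finish by day 33. Starting by 33 − 1 = day 32 achieves that.
Drywall has to be done before final inspection (must start by day 32). That means finishing by day 32, i.e. starting by 32 − 5 = day 27.
Insulation must finish before drywall (must start by day 27). With a 5-day duration, insulation must start by 27 − 5 = day 22.
Curing must finish before insulation (must start by day 22). With a 5-day duration, curing must start by 22 − 5 = day 17.
Roofing must finish by day 33; it takes 6 days, so it must start by 33 − 6 = day 27.
Site survey has several dependents: curing (must start by day 17, minus 1-day gap → day 16); roofing (must start by day 27); drywall (must start by day 27); final inspection (must start by day 32). The earliest of those limits is day 16, so site survey must start by 16 − 10 = day 6.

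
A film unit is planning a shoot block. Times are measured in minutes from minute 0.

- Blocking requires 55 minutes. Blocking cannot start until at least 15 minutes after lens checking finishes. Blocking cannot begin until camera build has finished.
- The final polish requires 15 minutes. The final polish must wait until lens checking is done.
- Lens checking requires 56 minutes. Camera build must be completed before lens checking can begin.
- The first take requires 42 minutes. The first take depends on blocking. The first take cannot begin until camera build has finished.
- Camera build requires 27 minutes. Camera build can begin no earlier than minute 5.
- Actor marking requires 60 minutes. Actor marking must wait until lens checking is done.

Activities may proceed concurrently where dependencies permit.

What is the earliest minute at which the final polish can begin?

88

Camera build waits on its own release at minute 5, so it starts at minute 5 and finishes at 5 + 27 = minute 32.
After camera build (finishes minute 32), lens checking can start at minute 32 and finishes at minute 88.
The final polish waits on lens checking (finishes minute 88), so the earliest it can start is minute 88.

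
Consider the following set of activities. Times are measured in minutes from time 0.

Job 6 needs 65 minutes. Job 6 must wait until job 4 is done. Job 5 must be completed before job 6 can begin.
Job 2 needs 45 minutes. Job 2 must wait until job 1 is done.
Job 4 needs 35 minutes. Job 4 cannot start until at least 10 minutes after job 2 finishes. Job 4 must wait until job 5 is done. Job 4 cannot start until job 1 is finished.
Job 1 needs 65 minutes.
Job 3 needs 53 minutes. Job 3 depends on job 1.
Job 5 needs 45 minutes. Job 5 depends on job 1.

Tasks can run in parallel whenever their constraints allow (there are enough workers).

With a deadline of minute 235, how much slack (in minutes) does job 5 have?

Job 1 can start immediately at minute 0; it finishes at minute 65.
Job 5 waits on job 1 (finishes minute 65), so it starts at minute 65 and finishes at 65 + 45 = minute 110.

Working backward from the deadline:
To finish by minute 235, job 6 (duration 65) must start no later than minute 170.
Since job 6 (must start by minute 170) depends on it, job 4 must finish by minute 170. Backing off its 35-minute duration gives a latest start of minute 135.
Job 5 has several dependents: job 4 (must start by minute 135); job 6 (must start by minute 170). The earliest of those limits is minute 135, so job 5 must start by 135 − 45 = minute 90.
So job 5 can start as early as minute 65 and as late as minute 90, giving 90 − 65 = 25 minutes of slack.

25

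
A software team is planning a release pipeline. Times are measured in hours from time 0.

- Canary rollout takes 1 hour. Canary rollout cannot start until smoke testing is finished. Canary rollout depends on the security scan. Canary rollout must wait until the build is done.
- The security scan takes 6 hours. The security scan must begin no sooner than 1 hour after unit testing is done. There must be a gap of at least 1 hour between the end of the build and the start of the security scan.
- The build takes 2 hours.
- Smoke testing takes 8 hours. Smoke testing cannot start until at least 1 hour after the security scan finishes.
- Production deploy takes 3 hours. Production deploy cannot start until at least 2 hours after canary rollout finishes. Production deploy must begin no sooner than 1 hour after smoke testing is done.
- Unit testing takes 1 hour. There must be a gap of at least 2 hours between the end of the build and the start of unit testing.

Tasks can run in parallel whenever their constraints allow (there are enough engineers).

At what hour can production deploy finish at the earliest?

27

Nothing blocks the build, so it runs from hour 0 to hour 2.
Unit testing cannot begin until the build (finishes hour 2, plus 2-hour gap → hour 4). It runs from hour 4 to 4 + 1 = hour 5.
The security scan needs all of unit testing (finishes hour 5, plus 1-hour gap → hour 6); the build (finishes hour 2, plus 1-hour gap → hour 3). That puts its earliest start at hour 6; it finishes at 6 + 6 = hour 12.
Smoke testing cannot begin until the security scan (finishes hour 12, plus 1-hour gap → hour 13). It runs from hour 13 to 13 + 8 = hour 21.
Canary rollout cannot start until smoke testing (finishes hour 21); the security scan (finishes hour 12); the build (finishes hour 2). The controlling bound is hour 21, so canary rollout finishes at 21 + 1 = hour 22.
For production deploy: canary rollout (finishes hour 22, plus 2-hour gap → hour 24); smoke testing (finishes hour 21, plus 1-hour gap → hour 22). Taking the maximum gives a start of hour 24, and it finishes at 24 + 3 = hour 27.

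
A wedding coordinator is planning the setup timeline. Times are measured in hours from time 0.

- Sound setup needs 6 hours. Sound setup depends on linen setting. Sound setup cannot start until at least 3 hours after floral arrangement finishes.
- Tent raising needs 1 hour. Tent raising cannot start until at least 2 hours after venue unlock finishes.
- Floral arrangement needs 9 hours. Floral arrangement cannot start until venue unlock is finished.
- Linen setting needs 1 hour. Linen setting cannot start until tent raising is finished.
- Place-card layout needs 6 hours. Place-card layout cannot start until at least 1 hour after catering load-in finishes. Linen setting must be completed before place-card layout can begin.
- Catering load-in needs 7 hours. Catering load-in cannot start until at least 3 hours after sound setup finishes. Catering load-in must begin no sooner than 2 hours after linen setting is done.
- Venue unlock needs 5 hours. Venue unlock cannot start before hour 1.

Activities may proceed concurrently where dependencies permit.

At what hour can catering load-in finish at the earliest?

After its own release at hour 1, venue unlock can start at hour 1 and finishes at hour 6.
Floral arrangement cannot begin until venue unlock (finishes hour 6). It runs from hour 6 to 6 + 9 = hour 15.
Tent raising cannot begin until venue unlock (finishes hour 6, plus 2-hour gap → hour 8). It runs from hour 8 to 8 + 1 = hour 9.
Linen setting waits on tent raising (finishes hour 9), so it starts at hour 9 and finishes at 9 + 1 = hour 10.
Sound setup has to wait for linen setting (finishes hour 10); floral arrangement (finishes hour 15, plus 3-hour gap → hour 18). The latest of these is hour 18, so sound setup runs hour 18 to 18 + 6 = hour 24.
Catering load-in has to wait for sound setup (finishes hour 24, plus 3-hour gap → hour 27); linen setting (finishes hour 10, plus 2-hour gap → hour 12). The latest of these is hour 27, so catering load-in runs hour 27 to 27 + 7 = hour 34.

34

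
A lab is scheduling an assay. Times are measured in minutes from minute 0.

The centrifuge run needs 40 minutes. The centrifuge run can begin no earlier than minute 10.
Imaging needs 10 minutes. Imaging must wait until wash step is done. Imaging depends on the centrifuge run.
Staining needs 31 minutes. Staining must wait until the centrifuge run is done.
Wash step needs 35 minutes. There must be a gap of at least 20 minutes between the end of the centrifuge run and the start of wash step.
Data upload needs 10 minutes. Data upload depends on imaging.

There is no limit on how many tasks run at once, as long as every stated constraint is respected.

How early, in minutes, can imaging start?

105

After its own release at minute 10, the centrifuge run can start at minute 10 and finishes at minute 50.
Wash step cannot begin until the centrifuge run (finishes minute 50, plus 20-minute gap → minute 70). It runs from minute 70 to 70 + 35 = minute 105.
Imaging waits on wash step (finishes minute 105); the centrifuge run (finishes minute 50). The latest of these is minute 105, which is the earliest imaging can start.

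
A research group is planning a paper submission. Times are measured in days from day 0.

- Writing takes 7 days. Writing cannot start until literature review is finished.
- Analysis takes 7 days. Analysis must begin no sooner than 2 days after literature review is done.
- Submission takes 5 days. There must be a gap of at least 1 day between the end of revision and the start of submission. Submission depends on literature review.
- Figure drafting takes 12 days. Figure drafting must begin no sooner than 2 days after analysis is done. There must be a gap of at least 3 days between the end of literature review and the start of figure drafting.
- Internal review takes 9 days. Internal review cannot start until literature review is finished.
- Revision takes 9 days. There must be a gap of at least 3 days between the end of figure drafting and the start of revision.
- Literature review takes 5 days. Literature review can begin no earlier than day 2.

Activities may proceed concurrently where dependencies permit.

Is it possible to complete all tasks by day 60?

Yes

Literature review waits on its own release at day 2, so it starts at day 2 and finishes at 2 + 5 = day 7.
After literature review (finishes day 7), internal review can start at day 7 and finishes at day 16.
After literature review (finishes day 7), writing can start at day 7 and finishes at day 14.
Analysis waits on literature review (finishes day 7, plus 2-day gap → day 9), so it starts at day 9 and finishes at 9 + 7 = day 16.
Figure drafting needs all of analysis (finishes day 16, plus 2-day gap → day 18); literature review (finishes day 7, plus 3-day gap → day 10). That puts its earliest start at day 18; it finishes at 18 + 12 = day 30.
Revision waits on figure drafting (finishes day 30, plus 3-day gap → day 33), so it starts at day 33 and finishes at 33 + 9 = day 42.
Submission cannot start until revision (finishes day 42, plus 1-day gap → day 43); literature review (finishes day 7). The controlling bound is day 43, so submission finishes at 43 + 5 = day 48.
Every task is finished by day 48, which is no later than the deadline of 60, so the schedule is feasible.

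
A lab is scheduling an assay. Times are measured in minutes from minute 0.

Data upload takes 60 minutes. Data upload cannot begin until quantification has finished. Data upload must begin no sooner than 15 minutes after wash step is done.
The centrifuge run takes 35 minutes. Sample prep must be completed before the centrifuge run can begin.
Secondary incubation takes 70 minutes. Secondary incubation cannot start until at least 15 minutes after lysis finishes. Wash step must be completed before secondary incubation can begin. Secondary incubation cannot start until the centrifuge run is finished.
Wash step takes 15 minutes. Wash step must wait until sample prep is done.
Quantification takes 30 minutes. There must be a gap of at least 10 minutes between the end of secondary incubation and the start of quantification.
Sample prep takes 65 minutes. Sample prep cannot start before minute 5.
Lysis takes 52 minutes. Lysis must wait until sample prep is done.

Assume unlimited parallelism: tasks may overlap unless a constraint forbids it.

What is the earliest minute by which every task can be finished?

After its own release at minute 5, sample prep can start at minute 5 and finishes at minute 70.
Wash step waits on sample prep (finishes minute 70), so it starts at minute 70 and finishes at 70 + 15 = minute 85.
The centrifuge run waits on sample prep (finishes minute 70), so it starts at minute 70 and finishes at 70 + 35 = minute 105.
After sample prep (finishes minute 70), lysis can start at minute 70 and finishes at minute 122.
Secondary incubation has to wait for lysis (finishes minute 122, plus 15-minute gap → minute 137); wash step (finishes minute 85); the centrifuge run (finishes minute 105). The latest of these is minute 137, so secondary incubation runs minute 137 to 137 + 70 = minute 207.
After secondary incubation (finishes minute 207, plus 10-minute gap → minute 217), quantification can start at minute 217 and finishes at minute 247.
Data upload has to wait for quantification (finishes minute 247); wash step (finishes minute 85, plus 15-minute gap → minute 100). The latest of these is minute 247, so data upload runs minute 247 to 247 + 60 = minute 307.
All tasks are finished once the last one completes. Finish times: Sample prep at 70, Lysis at 122, The centrifuge run at 105, Wash step at 85, Secondary incubation at 207, Quantification at 247, Data upload at 307. The latest is minute 307.

307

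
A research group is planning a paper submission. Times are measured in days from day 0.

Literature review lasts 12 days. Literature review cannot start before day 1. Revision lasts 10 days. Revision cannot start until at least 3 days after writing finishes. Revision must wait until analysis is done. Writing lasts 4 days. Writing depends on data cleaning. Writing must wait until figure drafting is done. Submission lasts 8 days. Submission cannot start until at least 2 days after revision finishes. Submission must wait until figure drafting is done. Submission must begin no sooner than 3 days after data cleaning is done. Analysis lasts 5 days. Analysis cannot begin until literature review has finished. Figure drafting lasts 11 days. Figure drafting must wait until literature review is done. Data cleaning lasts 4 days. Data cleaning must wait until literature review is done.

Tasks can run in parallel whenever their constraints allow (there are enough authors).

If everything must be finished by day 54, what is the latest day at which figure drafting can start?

16

To finish by day 54, submission (duration 8) must start no later than day 46.
Revision must finish before submission (must start by day 46, minus 2-day gap → day 44). With a 10-day duration, revision must start by 44 − 10 = day 34.
Since revision (must start by day 34, minus 3-day gap → day 31) depends on it, writing must finish by day 31. Backing off its 4-day duration gives a latest start of day 27.
For figure drafting: writing (must start by day 27); submission (must start by day 46). The most restrictive is day 27; with an 11-day duration, figure drafting must start by day 16.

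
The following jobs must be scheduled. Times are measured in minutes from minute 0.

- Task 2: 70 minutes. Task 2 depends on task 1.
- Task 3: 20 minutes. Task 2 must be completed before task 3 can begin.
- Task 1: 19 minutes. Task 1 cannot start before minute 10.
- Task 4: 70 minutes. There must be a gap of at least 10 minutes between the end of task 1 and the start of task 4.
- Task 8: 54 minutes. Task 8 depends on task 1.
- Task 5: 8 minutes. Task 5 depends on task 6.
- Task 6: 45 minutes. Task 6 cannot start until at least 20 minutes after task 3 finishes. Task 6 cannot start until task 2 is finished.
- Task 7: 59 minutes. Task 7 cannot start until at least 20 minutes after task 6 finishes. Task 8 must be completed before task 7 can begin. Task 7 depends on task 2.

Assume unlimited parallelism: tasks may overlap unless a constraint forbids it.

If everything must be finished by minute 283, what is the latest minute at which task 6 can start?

Task 5 must finish by minute 283; it takes 8 minutes, so it must start by 283 − 8 = minute 275.
Task 7 has no dependents, so it just needs to finish by minute 283. Starting by 283 − 59 = minute 224 achieves that.
Task 6 has several dependents: task 5 (must start by minute 275); task 7 (must start by minute 224, minus 20-minute gap → minute 204). The earliest of those limits is minute 204, so task 6 must start by 204 − 45 = minute 159.

159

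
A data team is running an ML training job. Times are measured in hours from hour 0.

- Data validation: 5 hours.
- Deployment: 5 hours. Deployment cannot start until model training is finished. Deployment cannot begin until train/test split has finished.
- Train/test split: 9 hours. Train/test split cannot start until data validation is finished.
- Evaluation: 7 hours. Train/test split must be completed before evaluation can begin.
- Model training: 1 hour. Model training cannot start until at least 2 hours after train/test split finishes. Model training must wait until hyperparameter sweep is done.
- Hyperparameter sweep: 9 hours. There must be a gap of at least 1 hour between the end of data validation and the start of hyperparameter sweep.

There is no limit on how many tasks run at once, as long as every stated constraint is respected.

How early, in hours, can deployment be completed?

22

Data validation can start immediately at hour 0; it finishes at hour 5.
Hyperparameter sweep waits on data validation (finishes hour 5, plus 1-hour gap → hour 6), so it starts at hour 6 and finishes at 6 + 9 = hour 15.
Train/test split waits on data validation (finishes hour 5), so it starts at hour 5 and finishes at 5 + 9 = hour 14.
Model training needs all of train/test split (finishes hour 14, plus 2-hour gap → hour 16); hyperparameter sweep (finishes hour 15). That puts its earliest start at hour 16; it finishes at 16 + 1 = hour 17.
Deployment cannot start until model training (finishes hour 17); train/test split (finishes hour 14). The controlling bound is hour 17, so deployment finishes at 17 + 5 = hour 22.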